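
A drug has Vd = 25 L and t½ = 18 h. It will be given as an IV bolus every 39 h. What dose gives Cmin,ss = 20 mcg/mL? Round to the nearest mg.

τ/t½ = 39/18 ≈ 2.1667, so f = (1/2)^(39/18) ≈ 0.222725.
Cmin,ss = (D/Vd)·f/(1−f), so D = Cmin,ss·Vd·(1−f)/f.
D = 20 × 25 × (1−f)/f ≈ 20 × 25 × 3.48984 ≈ 1744.92 mg.

1745 mg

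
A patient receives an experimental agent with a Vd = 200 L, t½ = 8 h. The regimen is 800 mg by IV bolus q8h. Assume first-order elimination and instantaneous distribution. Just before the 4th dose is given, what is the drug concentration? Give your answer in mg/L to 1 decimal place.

3.5 mg/L

f = (1/2)^(τ/t½) = (1/2)^(8/8) ≈ 0.5000.
C₀ = D/Vd = 800/200 ≈ 4.000 mg/L.
Before the 4th dose, 3 doses have been given. Superposition: Cmin = C₀·(f + f² + … + f^3).
≈ 4.000 × (0.5000 + 0.2500 + 0.1250) ≈ 4.000 × 0.8750 ≈ 3.500 mg/L.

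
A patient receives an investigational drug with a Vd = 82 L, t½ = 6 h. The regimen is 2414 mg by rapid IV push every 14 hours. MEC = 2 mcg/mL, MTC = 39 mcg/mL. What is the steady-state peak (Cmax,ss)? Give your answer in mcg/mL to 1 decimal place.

τ/t½ = 14/6 ≈ 2.3333, so fraction remaining f = (1/2)^(14/6) ≈ 0.1984.
At steady state, accumulation factor R = 1/(1 − e^(−kτ)) ≈ 1.2475.
Each bolus raises the concentration by D/Vd = 2414/82 ≈ 29.439 mcg/mL.
Cmax,ss = C₀/(1 − f) ≈ 29.439/0.8016 ≈ 36.725 mcg/mL.
Peak 36.7 mcg/mL vs MTC 39 mcg/mL: below toxic threshold.

36.7 mcg/mL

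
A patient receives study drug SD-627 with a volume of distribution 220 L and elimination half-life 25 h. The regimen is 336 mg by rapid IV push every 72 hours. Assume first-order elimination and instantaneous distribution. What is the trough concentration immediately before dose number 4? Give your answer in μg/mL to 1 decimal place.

f = (1/2)^(τ/t½) = (1/2)^(72/25) ≈ 0.1358.
C₀ = D/Vd = 336/220 ≈ 1.527 μg/mL.
Before the 4th dose, 3 doses have been given. Superposition: Cmin = C₀·(f + f² + … + f^3).
≈ 1.527 × (0.1358 + 0.0184 + 0.0025) ≈ 1.527 × 0.1567 ≈ 0.239 μg/mL.

0.2 μg/mL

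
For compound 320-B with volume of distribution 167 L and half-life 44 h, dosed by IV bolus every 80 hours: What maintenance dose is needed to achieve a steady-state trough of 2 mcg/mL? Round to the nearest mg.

844 mg

τ/t½ = 80/44 ≈ 1.8182, so f = (1/2)^(80/44) ≈ 0.283578.
Cmin,ss = (D/Vd)·f/(1−f), so D = Cmin,ss·Vd·(1−f)/f.
D = 2 × 167 × (1−f)/f ≈ 2 × 167 × 2.52637 ≈ 843.81 mg.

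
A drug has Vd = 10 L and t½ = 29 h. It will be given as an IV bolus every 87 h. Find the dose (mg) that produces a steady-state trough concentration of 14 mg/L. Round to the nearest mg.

980 mg

τ/t½ = 87/29 ≈ 3, so f = (1/2)^(87/29) ≈ 0.125000.
Cmin,ss = (D/Vd)·f/(1−f), so D = Cmin,ss·Vd·(1−f)/f.
D = 14 × 10 × (1−f)/f ≈ 14 × 10 × 7.00000 ≈ 980.00 mg.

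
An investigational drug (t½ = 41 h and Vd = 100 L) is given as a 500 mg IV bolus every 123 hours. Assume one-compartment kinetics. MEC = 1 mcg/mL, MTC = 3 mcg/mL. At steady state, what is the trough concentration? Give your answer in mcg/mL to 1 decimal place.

The dosing interval is 3 half-lives, so f = 2^(−3) = 0.125.
Accumulation ratio R = 1/(1 − f) = 1/0.875 = 8/7.
Single-dose peak C₀ = D/Vd = 500/100 = 5 mcg/mL.
Steady-state peak Cmax,ss = C₀·R = 5 × 8/7 ≈ 5.714 mcg/mL.
Steady-state trough Cmin,ss = Cmax,ss·f ≈ 5.714 × 0.125 ≈ 0.714 mcg/mL.
Trough 0.7 mcg/mL vs MEC 1 mcg/mL: subtherapeutic.

0.7 mcg/mL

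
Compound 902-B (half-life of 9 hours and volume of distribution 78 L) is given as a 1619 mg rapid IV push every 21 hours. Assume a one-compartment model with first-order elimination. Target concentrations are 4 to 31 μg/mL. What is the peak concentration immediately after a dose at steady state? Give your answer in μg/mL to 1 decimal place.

Over one 21-h interval, 21/9 ≈ 2.3333 half-lives elapse, leaving f ≈ 0.1984 of each dose.
At steady state, accumulation factor R = 1/(1 − e^(−kτ)) ≈ 1.2475.
Each bolus raises the concentration by D/Vd = 1619/78 ≈ 20.756 μg/mL.
Steady-state peak Cmax,ss = C₀·R ≈ 20.756 × 1.2475 ≈ 25.893 μg/mL.
Peak 25.9 μg/mL vs MTC 31 μg/mL: below toxic threshold.

25.9 μg/mL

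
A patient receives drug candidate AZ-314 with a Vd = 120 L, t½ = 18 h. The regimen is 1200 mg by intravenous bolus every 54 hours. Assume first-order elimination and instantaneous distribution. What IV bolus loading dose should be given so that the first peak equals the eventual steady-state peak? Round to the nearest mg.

f = (1/2)^(54/18) ≈ 0.125000; accumulation ratio R = 1/(1−f) ≈ 1.14286.
Loading dose to hit Cmax,ss on first dose: D_load = D_maint·R ≈ 1200 × 1.14286 ≈ 1371.43 mg.

1371 mg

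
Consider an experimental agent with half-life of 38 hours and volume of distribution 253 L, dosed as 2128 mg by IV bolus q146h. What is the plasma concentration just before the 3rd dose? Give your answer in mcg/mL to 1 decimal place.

0.6 mcg/mL

f = (1/2)^(τ/t½) = (1/2)^(146/38) ≈ 0.0697.
C₀ = D/Vd = 2128/253 ≈ 8.411 mcg/mL.
Before the 3rd dose, 2 doses have been given. Superposition: Cmin = C₀·(f + f²).
≈ 8.411 × (0.0697 + 0.0049) ≈ 8.411 × 0.0746 ≈ 0.627 mcg/mL.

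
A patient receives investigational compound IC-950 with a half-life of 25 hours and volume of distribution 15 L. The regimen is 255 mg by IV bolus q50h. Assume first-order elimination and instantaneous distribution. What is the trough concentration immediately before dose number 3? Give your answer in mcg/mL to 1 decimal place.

5.3 mcg/mL

f = (1/2)^(τ/t½) = (1/2)^(50/25) ≈ 0.2500.
C₀ = D/Vd = 255/15 ≈ 17.000 mcg/mL.
Before the 3rd dose, 2 doses have been given. Superposition: Cmin = C₀·(f + f²).
≈ 17.000 × (0.2500 + 0.0625) ≈ 17.000 × 0.3125 ≈ 5.312 mcg/mL.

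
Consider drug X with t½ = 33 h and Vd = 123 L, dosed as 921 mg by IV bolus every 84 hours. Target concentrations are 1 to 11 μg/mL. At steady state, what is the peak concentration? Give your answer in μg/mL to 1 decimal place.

Over one 84-h interval, 84/33 ≈ 2.5455 half-lives elapse, leaving f ≈ 0.1713 of each dose.
At steady state, accumulation factor R = 1/(1 − e^(−kτ)) ≈ 1.2067.
Each bolus raises the concentration by D/Vd = 921/123 ≈ 7.488 μg/mL.
Cmax,ss = C₀/(1 − f) ≈ 7.488/0.8287 ≈ 9.036 μg/mL.
Peak 9.0 μg/mL vs MTC 11 μg/mL: below toxic threshold.

9.0 μg/mL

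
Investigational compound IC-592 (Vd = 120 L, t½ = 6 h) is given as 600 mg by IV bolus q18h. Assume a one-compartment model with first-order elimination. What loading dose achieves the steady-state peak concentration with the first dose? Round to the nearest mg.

686 mg

f = (1/2)^(18/6) ≈ 0.125000; accumulation ratio R = 1/(1−f) ≈ 1.14286.
Loading dose to hit Cmax,ss on first dose: D_load = D_maint·R ≈ 600 × 1.14286 ≈ 685.72 mg.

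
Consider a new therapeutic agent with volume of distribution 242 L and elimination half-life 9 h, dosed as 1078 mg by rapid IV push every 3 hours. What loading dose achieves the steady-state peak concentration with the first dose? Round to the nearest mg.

f = (1/2)^(3/9) ≈ 0.793701; accumulation ratio R = 1/(1−f) ≈ 4.84733.
Loading dose to hit Cmax,ss on first dose: D_load = D_maint·R ≈ 1078 × 4.84733 ≈ 5225.42 mg.

5225 mg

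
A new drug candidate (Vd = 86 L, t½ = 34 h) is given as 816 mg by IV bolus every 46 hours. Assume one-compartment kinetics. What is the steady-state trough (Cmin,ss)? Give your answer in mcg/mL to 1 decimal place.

6.1 mcg/mL

k = ln2/t½ = ln2/34 ≈ 0.020387 h⁻¹; fraction remaining f = e^(−kτ) = e^(−0.020387×46) ≈ 0.3915.
Accumulation ratio R = 1/(1 − f) ≈ 1/0.6085 ≈ 1.6434.
Single-dose peak C₀ = D/Vd = 816/86 ≈ 9.488 mcg/mL.
Cmax,ss = C₀/(1 − f) ≈ 9.488/0.6085 ≈ 15.592 mcg/mL.
Steady-state trough Cmin,ss = Cmax,ss·f ≈ 15.592 × 0.3915 ≈ 6.104 mcg/mL.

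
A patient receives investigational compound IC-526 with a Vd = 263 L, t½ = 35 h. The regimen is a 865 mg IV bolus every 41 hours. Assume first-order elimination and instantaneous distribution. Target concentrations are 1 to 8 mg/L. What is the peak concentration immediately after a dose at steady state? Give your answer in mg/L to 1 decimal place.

5.9 mg/L

Over one 41-h interval, 41/35 ≈ 1.1714 half-lives elapse, leaving f ≈ 0.4440 of each dose.
Accumulation ratio R = 1/(1 − f) ≈ 1/0.5560 ≈ 1.7986.
Single-dose peak C₀ = D/Vd = 865/263 ≈ 3.289 mg/L.
Steady-state peak Cmax,ss = C₀·R ≈ 3.289 × 1.7986 ≈ 5.916 mg/L.
Peak 5.9 mg/L vs MTC 8 mg/L: below toxic threshold.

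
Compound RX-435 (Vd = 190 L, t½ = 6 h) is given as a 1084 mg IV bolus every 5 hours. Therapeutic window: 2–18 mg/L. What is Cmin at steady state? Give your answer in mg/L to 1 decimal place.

7.3 mg/L

Over one 5-h interval, 5/6 ≈ 0.83333 half-lives elapse, leaving f ≈ 0.5612 of each dose.
Accumulation ratio R = 1/(1 − f) ≈ 1/0.4388 ≈ 2.2789.
Single-dose peak C₀ = D/Vd = 1084/190 ≈ 5.705 mg/L.
Cmax,ss = C₀/(1 − f) ≈ 5.705/0.4388 ≈ 13.001 mg/L.
Steady-state trough Cmin,ss = Cmax,ss·f ≈ 13.001 × 0.5612 ≈ 7.296 mg/L.
Trough 7.3 mg/L vs MEC 2 mg/L: adequate.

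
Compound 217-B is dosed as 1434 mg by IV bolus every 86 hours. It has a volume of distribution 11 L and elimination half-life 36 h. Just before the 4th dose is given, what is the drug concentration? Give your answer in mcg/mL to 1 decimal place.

f = (1/2)^(τ/t½) = (1/2)^(86/36) ≈ 0.1909.
C₀ = D/Vd = 1434/11 ≈ 130.364 mcg/mL.
Before the 4th dose, 3 doses have been given. Superposition: Cmin = C₀·(f + f² + … + f^3).
≈ 130.364 × (0.1909 + 0.0364 + 0.0070) ≈ 130.364 × 0.2343 ≈ 30.544 mcg/mL.

30.5 mcg/mL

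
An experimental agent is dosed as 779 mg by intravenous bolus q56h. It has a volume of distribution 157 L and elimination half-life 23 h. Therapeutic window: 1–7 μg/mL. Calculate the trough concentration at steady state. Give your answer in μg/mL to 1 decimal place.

Over one 56-h interval, 56/23 ≈ 2.4348 half-lives elapse, leaving f ≈ 0.1850 of each dose.
Single-dose peak C₀ = D/Vd = 779/157 ≈ 4.962 μg/mL.
Steady-state trough Cmin,ss = C₀·f/(1−f) ≈ 4.962 × 0.1850/0.8150 ≈ 1.126 μg/mL.
Trough 1.1 μg/mL vs MEC 1 μg/mL: adequate.

1.1 μg/mL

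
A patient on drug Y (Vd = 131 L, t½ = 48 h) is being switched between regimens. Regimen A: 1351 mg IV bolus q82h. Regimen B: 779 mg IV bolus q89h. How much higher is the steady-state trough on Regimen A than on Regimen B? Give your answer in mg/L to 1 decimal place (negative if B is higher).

Regimen A: f = (1/2)^(82/48) ≈ 0.3060; Cmin,ss = (1351/131)·f/(1−f) ≈ 4.547 mg/L.
Regimen B: f = (1/2)^(89/48) ≈ 0.2766; Cmin,ss = (779/131)·f/(1−f) ≈ 2.274 mg/L.
Difference ≈ 4.547 − 2.274 ≈ 2.273 mg/L.

2.3 mg/L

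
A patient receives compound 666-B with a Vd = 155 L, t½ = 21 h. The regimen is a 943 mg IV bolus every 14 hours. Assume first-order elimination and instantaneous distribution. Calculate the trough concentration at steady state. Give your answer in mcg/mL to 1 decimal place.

Over one 14-h interval, 14/21 ≈ 0.66667 half-lives elapse, leaving f ≈ 0.6300 of each dose.
Each bolus raises the concentration by D/Vd = 943/155 ≈ 6.084 mcg/mL.
Steady-state trough Cmin,ss = C₀·f/(1−f) ≈ 6.084 × 0.6300/0.3700 ≈ 10.359 mcg/mL.

10.4 mcg/mL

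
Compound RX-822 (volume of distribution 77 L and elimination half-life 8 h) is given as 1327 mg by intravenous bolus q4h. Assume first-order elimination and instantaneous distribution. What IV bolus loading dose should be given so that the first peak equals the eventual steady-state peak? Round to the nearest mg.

4531 mg

f = (1/2)^(4/8) ≈ 0.707107; accumulation ratio R = 1/(1−f) ≈ 3.41422.
Loading dose to hit Cmax,ss on first dose: D_load = D_maint·R ≈ 1327 × 3.41422 ≈ 4530.67 mg.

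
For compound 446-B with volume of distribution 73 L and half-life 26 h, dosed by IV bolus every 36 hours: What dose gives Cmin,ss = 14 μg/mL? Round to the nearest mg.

1646 mg

τ/t½ = 36/26 ≈ 1.3846, so f = (1/2)^(36/26) ≈ 0.382992.
Cmin,ss = (D/Vd)·f/(1−f), so D = Cmin,ss·Vd·(1−f)/f.
D = 14 × 73 × (1−f)/f ≈ 14 × 73 × 1.61102 ≈ 1646.46 mg.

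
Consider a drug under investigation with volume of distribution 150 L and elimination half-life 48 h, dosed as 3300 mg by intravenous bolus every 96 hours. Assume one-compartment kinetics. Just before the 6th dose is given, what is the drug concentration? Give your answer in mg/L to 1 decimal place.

7.3 mg/L

f = (1/2)^(τ/t½) = (1/2)^(96/48) ≈ 0.2500.
C₀ = D/Vd = 3300/150 ≈ 22.000 mg/L.
Before the 6th dose, 5 doses have been given. Superposition: Cmin = C₀·(f + f² + … + f^5).
≈ 22.000 × (0.2500 + 0.0625 + 0.0156 + 0.0039 + 0.0010) ≈ 22.000 × 0.3330 ≈ 7.326 mg/L.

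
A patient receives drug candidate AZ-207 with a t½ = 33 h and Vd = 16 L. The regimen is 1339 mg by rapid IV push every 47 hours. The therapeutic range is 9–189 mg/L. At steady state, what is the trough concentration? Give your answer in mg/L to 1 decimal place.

49.7 mg/L

k = ln2/t½ = ln2/33 ≈ 0.021004 h⁻¹; fraction remaining f = e^(−kτ) = e^(−0.021004×47) ≈ 0.3726.
Accumulation ratio R = 1/(1 − f) ≈ 1/0.6274 ≈ 1.5939.
Single-dose peak C₀ = D/Vd = 1339/16 ≈ 83.688 mg/L.
Cmax,ss = C₀/(1 − f) ≈ 83.688/0.6274 ≈ 133.389 mg/L.
One interval later, Cmin,ss = Cmax,ss·e^(−kτ) ≈ 133.389 × 0.3726 ≈ 49.701 mg/L.
Trough 49.7 mg/L vs MEC 9 mg/L: adequate.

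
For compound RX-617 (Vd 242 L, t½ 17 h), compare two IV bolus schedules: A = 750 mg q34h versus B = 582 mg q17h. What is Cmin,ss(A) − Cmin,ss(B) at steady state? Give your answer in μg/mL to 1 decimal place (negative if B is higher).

Regimen A: f = (1/2)^(34/17) ≈ 0.2500; Cmin,ss = (750/242)·f/(1−f) ≈ 1.033 μg/mL.
Regimen B: f = (1/2)^(17/17) ≈ 0.5000; Cmin,ss = (582/242)·f/(1−f) ≈ 2.405 μg/mL.
Difference ≈ 1.033 − 2.405 ≈ -1.372 μg/mL.

-1.4 μg/mL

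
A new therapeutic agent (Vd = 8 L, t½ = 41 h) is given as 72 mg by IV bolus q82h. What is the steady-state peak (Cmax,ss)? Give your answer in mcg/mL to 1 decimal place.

12.0 mcg/mL

The dosing interval is 2 half-lives, so f = 2^(−2) = 0.25.
Accumulation ratio R = 1/(1 − f) = 1/0.75 = 4/3.
Single-dose peak C₀ = D/Vd = 72/8 = 9 mcg/mL.
Steady-state peak Cmax,ss = C₀·R = 9 × 4/3 ≈ 12.000 mcg/mL.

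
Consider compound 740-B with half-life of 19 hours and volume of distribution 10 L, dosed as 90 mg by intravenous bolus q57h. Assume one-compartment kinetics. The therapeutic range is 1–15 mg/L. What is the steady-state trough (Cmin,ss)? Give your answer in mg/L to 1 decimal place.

1.3 mg/L

τ = 57 h = 3 half-lives, so f = (1/2)^3 = 0.125.
Accumulation ratio R = 1/(1 − f) = 1/0.875 = 8/7.
Single-dose peak C₀ = D/Vd = 90/10 = 9 mg/L.
Steady-state peak Cmax,ss = C₀·R = 9 × 8/7 ≈ 10.286 mg/L.
Steady-state trough Cmin,ss = Cmax,ss·f ≈ 10.286 × 0.125 ≈ 1.286 mg/L.
Trough 1.3 mg/L vs MEC 1 mg/L: adequate.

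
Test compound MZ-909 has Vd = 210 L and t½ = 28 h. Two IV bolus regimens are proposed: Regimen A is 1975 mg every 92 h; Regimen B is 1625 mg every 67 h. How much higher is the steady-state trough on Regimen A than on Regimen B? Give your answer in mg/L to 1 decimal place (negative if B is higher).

Regimen A: f = (1/2)^(92/28) ≈ 0.1025; Cmin,ss = (1975/210)·f/(1−f) ≈ 1.074 mg/L.
Regimen B: f = (1/2)^(67/28) ≈ 0.1904; Cmin,ss = (1625/210)·f/(1−f) ≈ 1.820 mg/L.
Difference ≈ 1.074 − 1.820 ≈ -0.746 mg/L.

-0.7 mg/L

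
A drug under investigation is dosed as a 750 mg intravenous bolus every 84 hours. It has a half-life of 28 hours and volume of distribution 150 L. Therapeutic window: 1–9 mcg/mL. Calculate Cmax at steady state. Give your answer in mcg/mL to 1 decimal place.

The dosing interval is 3 half-lives, so f = 2^(−3) = 0.125.
Accumulation ratio R = 1/(1 − f) = 1/0.875 = 8/7.
Single-dose peak C₀ = D/Vd = 750/150 = 5 mcg/mL.
Steady-state peak Cmax,ss = C₀·R = 5 × 8/7 ≈ 5.714 mcg/mL.
Peak 5.7 mcg/mL vs MTC 9 mcg/mL: below toxic threshold.

5.7 mcg/mL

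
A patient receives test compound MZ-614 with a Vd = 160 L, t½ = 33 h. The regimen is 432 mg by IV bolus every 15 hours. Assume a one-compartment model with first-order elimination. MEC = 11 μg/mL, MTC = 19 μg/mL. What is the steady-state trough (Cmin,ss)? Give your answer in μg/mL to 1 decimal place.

7.3 μg/mL

k = ln2/t½ = ln2/33 ≈ 0.021004 h⁻¹; fraction remaining f = e^(−kτ) = e^(−0.021004×15) ≈ 0.7297.
Single-dose peak C₀ = D/Vd = 432/160 ≈ 2.700 μg/mL.
Steady-state trough Cmin,ss = C₀·f/(1−f) ≈ 2.700 × 0.7297/0.2703 ≈ 7.289 μg/mL.
Trough 7.3 μg/mL vs MEC 11 μg/mL: subtherapeutic.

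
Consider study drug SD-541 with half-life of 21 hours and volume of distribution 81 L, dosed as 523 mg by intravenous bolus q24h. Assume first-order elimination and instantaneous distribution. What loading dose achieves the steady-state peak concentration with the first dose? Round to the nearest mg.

956 mg

f = (1/2)^(24/21) ≈ 0.452862; accumulation ratio R = 1/(1−f) ≈ 1.82769.
Loading dose to hit Cmax,ss on first dose: D_load = D_maint·R ≈ 523 × 1.82769 ≈ 955.88 mg.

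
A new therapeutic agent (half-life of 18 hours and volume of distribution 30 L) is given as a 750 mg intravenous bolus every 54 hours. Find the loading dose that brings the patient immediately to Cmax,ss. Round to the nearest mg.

857 mg

f = (1/2)^(54/18) ≈ 0.125000; accumulation ratio R = 1/(1−f) ≈ 1.14286.
Loading dose to hit Cmax,ss on first dose: D_load = D_maint·R ≈ 750 × 1.14286 ≈ 857.14 mg.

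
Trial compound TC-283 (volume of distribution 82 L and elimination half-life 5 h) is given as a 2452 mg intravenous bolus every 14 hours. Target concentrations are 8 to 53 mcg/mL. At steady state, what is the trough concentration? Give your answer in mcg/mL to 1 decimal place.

5.0 mcg/mL

k = ln2/t½ = ln2/5 ≈ 0.138629 h⁻¹; fraction remaining f = e^(−kτ) = e^(−0.138629×14) ≈ 0.1436.
Each bolus raises the concentration by D/Vd = 2452/82 ≈ 29.902 mcg/mL.
Steady-state trough Cmin,ss = C₀·f/(1−f) ≈ 29.902 × 0.1436/0.8564 ≈ 5.014 mcg/mL.
Trough 5.0 mcg/mL vs MEC 8 mcg/mL: subtherapeutic.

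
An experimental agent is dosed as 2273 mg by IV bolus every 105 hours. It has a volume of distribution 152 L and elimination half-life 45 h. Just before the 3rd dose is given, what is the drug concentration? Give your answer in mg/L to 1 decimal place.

3.6 mg/L

f = (1/2)^(τ/t½) = (1/2)^(105/45) ≈ 0.1984.
C₀ = D/Vd = 2273/152 ≈ 14.954 mg/L.
Before the 3rd dose, 2 doses have been given. Superposition: Cmin = C₀·(f + f²).
≈ 14.954 × (0.1984 + 0.0394) ≈ 14.954 × 0.2378 ≈ 3.556 mg/L.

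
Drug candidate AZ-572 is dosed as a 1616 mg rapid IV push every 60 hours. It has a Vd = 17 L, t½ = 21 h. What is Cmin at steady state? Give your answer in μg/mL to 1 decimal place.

k = ln2/t½ = ln2/21 ≈ 0.033007 h⁻¹; fraction remaining f = e^(−kτ) = e^(−0.033007×60) ≈ 0.1380.
Each bolus raises the concentration by D/Vd = 1616/17 ≈ 95.059 μg/mL.
Steady-state trough Cmin,ss = C₀·f/(1−f) ≈ 95.059 × 0.1380/0.8620 ≈ 15.218 μg/mL.

15.2 μg/mL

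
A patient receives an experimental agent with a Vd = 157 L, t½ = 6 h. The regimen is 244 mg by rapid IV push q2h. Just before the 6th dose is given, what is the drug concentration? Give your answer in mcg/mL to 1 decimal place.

f = (1/2)^(τ/t½) = (1/2)^(2/6) ≈ 0.7937.
C₀ = D/Vd = 244/157 ≈ 1.554 mcg/mL.
Before the 6th dose, 5 doses have been given. Superposition: Cmin = C₀·(f + f² + … + f^5).
≈ 1.554 × (0.7937 + 0.6300 + 0.5000 + 0.3968 + 0.3150) ≈ 1.554 × 2.6355 ≈ 4.096 mcg/mL.

4.1 mcg/mL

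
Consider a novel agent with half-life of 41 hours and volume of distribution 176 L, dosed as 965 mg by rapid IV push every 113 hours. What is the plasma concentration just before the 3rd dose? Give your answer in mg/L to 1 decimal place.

0.9 mg/L

f = (1/2)^(τ/t½) = (1/2)^(113/41) ≈ 0.1480.
C₀ = D/Vd = 965/176 ≈ 5.483 mg/L.
Before the 3rd dose, 2 doses have been given. Superposition: Cmin = C₀·(f + f²).
≈ 5.483 × (0.1480 + 0.0219) ≈ 5.483 × 0.1699 ≈ 0.932 mg/L.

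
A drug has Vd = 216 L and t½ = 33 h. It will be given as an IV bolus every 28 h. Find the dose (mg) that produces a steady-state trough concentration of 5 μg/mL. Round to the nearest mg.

865 mg

τ/t½ = 28/33 ≈ 0.84848, so f = (1/2)^(28/33) ≈ 0.555368.
Cmin,ss = (D/Vd)·f/(1−f), so D = Cmin,ss·Vd·(1−f)/f.
D = 5 × 216 × (1−f)/f ≈ 5 × 216 × 0.80061 ≈ 864.66 mg.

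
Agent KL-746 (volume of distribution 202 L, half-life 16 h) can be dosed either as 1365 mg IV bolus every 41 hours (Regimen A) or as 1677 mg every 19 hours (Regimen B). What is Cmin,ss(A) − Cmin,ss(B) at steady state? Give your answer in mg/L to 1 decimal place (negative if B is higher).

Regimen A: f = (1/2)^(41/16) ≈ 0.1693; Cmin,ss = (1365/202)·f/(1−f) ≈ 1.377 mg/L.
Regimen B: f = (1/2)^(19/16) ≈ 0.4391; Cmin,ss = (1677/202)·f/(1−f) ≈ 6.499 mg/L.
Difference ≈ 1.377 − 6.499 ≈ -5.122 mg/L.

-5.1 mg/L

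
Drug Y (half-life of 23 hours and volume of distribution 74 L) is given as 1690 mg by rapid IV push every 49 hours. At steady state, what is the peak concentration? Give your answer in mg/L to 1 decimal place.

k = ln2/t½ = ln2/23 ≈ 0.030137 h⁻¹; fraction remaining f = e^(−kτ) = e^(−0.030137×49) ≈ 0.2284.
At steady state, accumulation factor R = 1/(1 − e^(−kτ)) ≈ 1.2960.
Each bolus raises the concentration by D/Vd = 1690/74 ≈ 22.838 mg/L.
Steady-state peak Cmax,ss = C₀·R ≈ 22.838 × 1.2960 ≈ 29.598 mg/L.

29.6 mg/L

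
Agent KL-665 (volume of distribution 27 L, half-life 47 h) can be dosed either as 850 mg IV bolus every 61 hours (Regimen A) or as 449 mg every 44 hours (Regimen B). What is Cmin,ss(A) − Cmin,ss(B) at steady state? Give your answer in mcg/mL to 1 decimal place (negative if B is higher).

3.4 mcg/mL

Regimen A: f = (1/2)^(61/47) ≈ 0.4067; Cmin,ss = (850/27)·f/(1−f) ≈ 21.580 mcg/mL.
Regimen B: f = (1/2)^(44/47) ≈ 0.5226; Cmin,ss = (449/27)·f/(1−f) ≈ 18.204 mcg/mL.
Difference ≈ 21.580 − 18.204 ≈ 3.376 mcg/mL.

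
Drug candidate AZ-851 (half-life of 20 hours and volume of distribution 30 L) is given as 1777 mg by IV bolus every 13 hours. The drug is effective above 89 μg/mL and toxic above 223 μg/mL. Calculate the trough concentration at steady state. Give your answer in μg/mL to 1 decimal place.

k = ln2/t½ = ln2/20 ≈ 0.034657 h⁻¹; fraction remaining f = e^(−kτ) = e^(−0.034657×13) ≈ 0.6373.
Each bolus raises the concentration by D/Vd = 1777/30 ≈ 59.233 μg/mL.
Steady-state trough Cmin,ss = C₀·f/(1−f) ≈ 59.233 × 0.6373/0.3627 ≈ 104.078 μg/mL.
Trough 104.1 μg/mL vs MEC 89 μg/mL: adequate.

104.1 μg/mL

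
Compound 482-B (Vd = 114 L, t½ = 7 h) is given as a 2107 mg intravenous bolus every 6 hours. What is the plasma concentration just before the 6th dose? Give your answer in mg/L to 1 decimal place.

21.6 mg/L

f = (1/2)^(τ/t½) = (1/2)^(6/7) ≈ 0.5520.
C₀ = D/Vd = 2107/114 ≈ 18.482 mg/L.
Before the 6th dose, 5 doses have been given. Superposition: Cmin = C₀·(f + f² + … + f^5).
≈ 18.482 × (0.5520 + 0.3047 + 0.1682 + 0.0928 + 0.0513) ≈ 18.482 × 1.1690 ≈ 21.605 mg/L.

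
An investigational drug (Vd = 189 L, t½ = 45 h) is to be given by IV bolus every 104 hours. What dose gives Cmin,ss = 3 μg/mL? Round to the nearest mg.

τ/t½ = 104/45 ≈ 2.3111, so f = (1/2)^(104/45) ≈ 0.201505.
Cmin,ss = (D/Vd)·f/(1−f), so D = Cmin,ss·Vd·(1−f)/f.
D = 3 × 189 × (1−f)/f ≈ 3 × 189 × 3.96266 ≈ 2246.83 mg.

2247 mg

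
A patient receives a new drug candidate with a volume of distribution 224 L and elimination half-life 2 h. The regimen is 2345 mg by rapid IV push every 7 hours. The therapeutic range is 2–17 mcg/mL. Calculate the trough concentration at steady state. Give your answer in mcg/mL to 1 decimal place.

1.0 mcg/mL

k = ln2/t½ = ln2/2 ≈ 0.346574 h⁻¹; fraction remaining f = e^(−kτ) = e^(−0.346574×7) ≈ 0.0884.
Accumulation ratio R = 1/(1 − f) ≈ 1/0.9116 ≈ 1.0970.
Each bolus raises the concentration by D/Vd = 2345/224 ≈ 10.469 mcg/mL.
Cmax,ss = C₀/(1 − f) ≈ 10.469/0.9116 ≈ 11.484 mcg/mL.
One interval later, Cmin,ss = Cmax,ss·e^(−kτ) ≈ 11.484 × 0.0884 ≈ 1.015 mcg/mL.
Trough 1.0 mcg/mL vs MEC 2 mcg/mL: subtherapeutic.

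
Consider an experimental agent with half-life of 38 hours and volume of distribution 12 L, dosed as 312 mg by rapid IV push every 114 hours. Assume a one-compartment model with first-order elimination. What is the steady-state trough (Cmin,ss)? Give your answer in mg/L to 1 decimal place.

The dosing interval is 3 half-lives, so f = 2^(−3) = 0.125.
Accumulation ratio R = 1/(1 − f) = 1/0.875 = 8/7.
Single-dose peak C₀ = D/Vd = 312/12 = 26 mg/L.
Steady-state peak Cmax,ss = C₀·R = 26 × 8/7 ≈ 29.714 mg/L.
Steady-state trough Cmin,ss = Cmax,ss·f ≈ 29.714 × 0.125 ≈ 3.714 mg/L.

3.7 mg/L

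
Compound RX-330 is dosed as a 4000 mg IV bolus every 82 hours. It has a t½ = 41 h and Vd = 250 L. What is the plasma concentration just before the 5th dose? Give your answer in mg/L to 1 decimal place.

f = (1/2)^(τ/t½) = (1/2)^(82/41) ≈ 0.2500.
C₀ = D/Vd = 4000/250 ≈ 16.000 mg/L.
Before the 5th dose, 4 doses have been given. Superposition: Cmin = C₀·(f + f² + … + f^4).
≈ 16.000 × (0.2500 + 0.0625 + 0.0156 + 0.0039) ≈ 16.000 × 0.3320 ≈ 5.312 mg/L.

5.3 mg/L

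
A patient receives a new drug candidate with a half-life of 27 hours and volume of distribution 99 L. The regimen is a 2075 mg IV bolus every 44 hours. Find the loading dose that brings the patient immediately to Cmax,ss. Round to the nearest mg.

f = (1/2)^(44/27) ≈ 0.323171; accumulation ratio R = 1/(1−f) ≈ 1.47748.
Loading dose to hit Cmax,ss on first dose: D_load = D_maint·R ≈ 2075 × 1.47748 ≈ 3065.77 mg.

3066 mg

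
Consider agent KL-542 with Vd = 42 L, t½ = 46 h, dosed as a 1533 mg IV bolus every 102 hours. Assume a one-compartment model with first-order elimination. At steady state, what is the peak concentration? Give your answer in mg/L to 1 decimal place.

k = ln2/t½ = ln2/46 ≈ 0.015068 h⁻¹; fraction remaining f = e^(−kτ) = e^(−0.015068×102) ≈ 0.2150.
Accumulation ratio R = 1/(1 − f) ≈ 1/0.7850 ≈ 1.2739.
Single-dose peak C₀ = D/Vd = 1533/42 ≈ 36.500 mg/L.
Cmax,ss = C₀/(1 − f) ≈ 36.500/0.7850 ≈ 46.497 mg/L.

46.5 mg/L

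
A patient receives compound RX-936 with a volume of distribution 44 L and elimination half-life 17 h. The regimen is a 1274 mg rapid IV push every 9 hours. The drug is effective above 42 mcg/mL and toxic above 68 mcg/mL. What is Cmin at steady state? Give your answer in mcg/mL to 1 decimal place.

k = ln2/t½ = ln2/17 ≈ 0.040773 h⁻¹; fraction remaining f = e^(−kτ) = e^(−0.040773×9) ≈ 0.6928.
Accumulation ratio R = 1/(1 − f) ≈ 1/0.3072 ≈ 3.2552.
Each bolus raises the concentration by D/Vd = 1274/44 ≈ 28.955 mcg/mL.
Cmax,ss = C₀/(1 − f) ≈ 28.955/0.3072 ≈ 94.255 mcg/mL.
Steady-state trough Cmin,ss = Cmax,ss·f ≈ 94.255 × 0.6928 ≈ 65.300 mcg/mL.
Trough 65.3 mcg/mL vs MEC 42 mcg/mL: adequate.

65.3 mcg/mL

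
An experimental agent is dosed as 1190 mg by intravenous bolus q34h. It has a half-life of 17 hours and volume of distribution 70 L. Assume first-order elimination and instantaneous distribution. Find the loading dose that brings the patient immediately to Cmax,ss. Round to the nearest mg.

1587 mg

f = (1/2)^(34/17) ≈ 0.250000; accumulation ratio R = 1/(1−f) ≈ 1.33333.
Loading dose to hit Cmax,ss on first dose: D_load = D_maint·R ≈ 1190 × 1.33333 ≈ 1586.66 mg.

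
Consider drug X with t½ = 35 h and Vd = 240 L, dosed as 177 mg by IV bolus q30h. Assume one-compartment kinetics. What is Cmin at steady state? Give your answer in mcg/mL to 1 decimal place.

0.9 mcg/mL

Over one 30-h interval, 30/35 ≈ 0.85714 half-lives elapse, leaving f ≈ 0.5520 of each dose.
Each bolus raises the concentration by D/Vd = 177/240 ≈ 0.738 mcg/mL.
Steady-state trough Cmin,ss = C₀·f/(1−f) ≈ 0.738 × 0.5520/0.4480 ≈ 0.909 mcg/mL.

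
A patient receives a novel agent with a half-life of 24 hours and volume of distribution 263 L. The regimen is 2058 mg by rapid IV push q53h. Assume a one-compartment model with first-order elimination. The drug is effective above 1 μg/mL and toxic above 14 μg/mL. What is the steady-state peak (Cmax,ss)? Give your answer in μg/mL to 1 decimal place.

Over one 53-h interval, 53/24 ≈ 2.2083 half-lives elapse, leaving f ≈ 0.2164 of each dose.
Accumulation ratio R = 1/(1 − f) ≈ 1/0.7836 ≈ 1.2762.
Each bolus raises the concentration by D/Vd = 2058/263 ≈ 7.825 μg/mL.
Steady-state peak Cmax,ss = C₀·R ≈ 7.825 × 1.2762 ≈ 9.986 μg/mL.
Peak 10.0 μg/mL vs MTC 14 μg/mL: below toxic threshold.

10.0 μg/mL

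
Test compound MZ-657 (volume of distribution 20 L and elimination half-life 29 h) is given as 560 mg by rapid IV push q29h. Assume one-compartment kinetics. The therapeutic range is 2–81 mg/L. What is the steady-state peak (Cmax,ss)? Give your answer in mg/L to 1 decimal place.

56.0 mg/L

τ = 29 h = 1 half-life, so f = (1/2)^1 = 0.5.
Accumulation ratio R = 1/(1 − f) = 1/0.5 = 2/1.
Single-dose peak C₀ = D/Vd = 560/20 = 28 mg/L.
Steady-state peak Cmax,ss = C₀·R = 28 × 2/1 ≈ 56.000 mg/L.
Peak 56.0 mg/L vs MTC 81 mg/L: below toxic threshold.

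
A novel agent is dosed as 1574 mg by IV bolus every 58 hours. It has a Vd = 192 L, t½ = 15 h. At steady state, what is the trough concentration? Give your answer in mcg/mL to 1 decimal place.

0.6 mcg/mL

k = ln2/t½ = ln2/15 ≈ 0.046210 h⁻¹; fraction remaining f = e^(−kτ) = e^(−0.046210×58) ≈ 0.0686.
Each bolus raises the concentration by D/Vd = 1574/192 ≈ 8.198 mcg/mL.
Steady-state trough Cmin,ss = C₀·f/(1−f) ≈ 8.198 × 0.0686/0.9314 ≈ 0.604 mcg/mL.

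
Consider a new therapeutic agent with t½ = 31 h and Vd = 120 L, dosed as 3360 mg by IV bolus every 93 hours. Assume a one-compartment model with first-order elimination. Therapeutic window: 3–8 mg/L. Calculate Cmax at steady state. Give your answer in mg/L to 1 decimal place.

The dosing interval is 3 half-lives, so f = 2^(−3) = 0.125.
Accumulation ratio R = 1/(1 − f) = 1/0.875 = 8/7.
Single-dose peak C₀ = D/Vd = 3360/120 = 28 mg/L.
Steady-state peak Cmax,ss = C₀·R = 28 × 8/7 ≈ 32.000 mg/L.
Peak 32.0 mg/L vs MTC 8 mg/L: exceeds toxic threshold.

32.0 mg/L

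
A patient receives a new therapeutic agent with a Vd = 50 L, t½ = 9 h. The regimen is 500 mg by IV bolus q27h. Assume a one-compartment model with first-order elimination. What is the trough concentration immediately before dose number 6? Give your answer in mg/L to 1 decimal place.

1.4 mg/L

f = (1/2)^(τ/t½) = (1/2)^(27/9) ≈ 0.1250.
C₀ = D/Vd = 500/50 ≈ 10.000 mg/L.
Before the 6th dose, 5 doses have been given. Superposition: Cmin = C₀·(f + f² + … + f^5).
≈ 10.000 × (0.1250 + 0.0156 + 0.0020 + 0.0002 + 0.0000) ≈ 10.000 × 0.1428 ≈ 1.428 mg/L.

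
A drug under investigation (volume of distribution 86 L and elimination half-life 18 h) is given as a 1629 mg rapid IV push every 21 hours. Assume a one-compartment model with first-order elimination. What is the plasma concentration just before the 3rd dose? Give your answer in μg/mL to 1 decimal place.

f = (1/2)^(τ/t½) = (1/2)^(21/18) ≈ 0.4454.
C₀ = D/Vd = 1629/86 ≈ 18.942 μg/mL.
Before the 3rd dose, 2 doses have been given. Superposition: Cmin = C₀·(f + f²).
≈ 18.942 × (0.4454 + 0.1984) ≈ 18.942 × 0.6438 ≈ 12.195 μg/mL.

12.2 μg/mL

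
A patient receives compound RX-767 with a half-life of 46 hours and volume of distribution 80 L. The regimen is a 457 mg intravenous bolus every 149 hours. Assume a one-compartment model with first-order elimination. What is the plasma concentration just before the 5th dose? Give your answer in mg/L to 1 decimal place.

0.7 mg/L

f = (1/2)^(τ/t½) = (1/2)^(149/46) ≈ 0.1059.
C₀ = D/Vd = 457/80 ≈ 5.713 mg/L.
Before the 5th dose, 4 doses have been given. Superposition: Cmin = C₀·(f + f² + … + f^4).
≈ 5.713 × (0.1059 + 0.0112 + 0.0012 + 0.0001) ≈ 5.713 × 0.1184 ≈ 0.676 mg/L.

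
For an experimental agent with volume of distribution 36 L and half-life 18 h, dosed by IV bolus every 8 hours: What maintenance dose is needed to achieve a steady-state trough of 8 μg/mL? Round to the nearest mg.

104 mg

τ/t½ = 8/18 ≈ 0.44444, so f = (1/2)^(8/18) ≈ 0.734867.
Cmin,ss = (D/Vd)·f/(1−f), so D = Cmin,ss·Vd·(1−f)/f.
D = 8 × 36 × (1−f)/f ≈ 8 × 36 × 0.36079 ≈ 103.91 mg.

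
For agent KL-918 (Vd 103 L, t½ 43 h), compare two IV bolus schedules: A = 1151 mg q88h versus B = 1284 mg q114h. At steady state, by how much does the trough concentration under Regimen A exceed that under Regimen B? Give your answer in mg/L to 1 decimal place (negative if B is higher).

Regimen A: f = (1/2)^(88/43) ≈ 0.2421; Cmin,ss = (1151/103)·f/(1−f) ≈ 3.570 mg/L.
Regimen B: f = (1/2)^(114/43) ≈ 0.1592; Cmin,ss = (1284/103)·f/(1−f) ≈ 2.360 mg/L.
Difference ≈ 3.570 − 2.360 ≈ 1.210 mg/L.

1.2 mg/L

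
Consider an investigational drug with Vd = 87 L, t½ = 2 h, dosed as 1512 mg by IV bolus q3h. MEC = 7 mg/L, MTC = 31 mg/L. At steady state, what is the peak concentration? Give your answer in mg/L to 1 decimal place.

k = ln2/t½ = ln2/2 ≈ 0.346574 h⁻¹; fraction remaining f = e^(−kτ) = e^(−0.346574×3) ≈ 0.3536.
Accumulation ratio R = 1/(1 − f) ≈ 1/0.6464 ≈ 1.5470.
Single-dose peak C₀ = D/Vd = 1512/87 ≈ 17.379 mg/L.
Steady-state peak Cmax,ss = C₀·R ≈ 17.379 × 1.5470 ≈ 26.885 mg/L.
Peak 26.9 mg/L vs MTC 31 mg/L: below toxic threshold.

26.9 mg/L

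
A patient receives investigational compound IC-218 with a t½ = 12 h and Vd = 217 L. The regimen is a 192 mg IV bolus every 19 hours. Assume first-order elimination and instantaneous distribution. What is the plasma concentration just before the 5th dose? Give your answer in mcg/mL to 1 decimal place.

f = (1/2)^(τ/t½) = (1/2)^(19/12) ≈ 0.3337.
C₀ = D/Vd = 192/217 ≈ 0.885 mcg/mL.
Before the 5th dose, 4 doses have been given. Superposition: Cmin = C₀·(f + f² + … + f^4).
≈ 0.885 × (0.3337 + 0.1114 + 0.0372 + 0.0124) ≈ 0.885 × 0.4947 ≈ 0.438 mcg/mL.

0.4 mcg/mL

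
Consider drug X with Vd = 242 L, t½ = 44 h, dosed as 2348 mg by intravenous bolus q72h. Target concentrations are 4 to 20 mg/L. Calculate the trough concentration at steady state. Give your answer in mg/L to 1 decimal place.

4.6 mg/L

τ/t½ = 72/44 ≈ 1.6364, so fraction remaining f = (1/2)^(72/44) ≈ 0.3217.
Accumulation ratio R = 1/(1 − f) ≈ 1/0.6783 ≈ 1.4743.
Single-dose peak C₀ = D/Vd = 2348/242 ≈ 9.702 mg/L.
Steady-state peak Cmax,ss = C₀·R ≈ 9.702 × 1.4743 ≈ 14.304 mg/L.
One interval later, Cmin,ss = Cmax,ss·e^(−kτ) ≈ 14.304 × 0.3217 ≈ 4.602 mg/L.
Trough 4.6 mg/L vs MEC 4 mg/L: adequate.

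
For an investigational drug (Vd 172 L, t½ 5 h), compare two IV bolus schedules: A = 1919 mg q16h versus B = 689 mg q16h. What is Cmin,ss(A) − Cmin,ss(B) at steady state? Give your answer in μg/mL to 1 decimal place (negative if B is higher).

Regimen A: f = (1/2)^(16/5) ≈ 0.1088; Cmin,ss = (1919/172)·f/(1−f) ≈ 1.362 μg/mL.
Regimen B: f = (1/2)^(16/5) ≈ 0.1088; Cmin,ss = (689/172)·f/(1−f) ≈ 0.489 μg/mL.
Difference ≈ 1.362 − 0.489 ≈ 0.873 μg/mL.

0.9 μg/mL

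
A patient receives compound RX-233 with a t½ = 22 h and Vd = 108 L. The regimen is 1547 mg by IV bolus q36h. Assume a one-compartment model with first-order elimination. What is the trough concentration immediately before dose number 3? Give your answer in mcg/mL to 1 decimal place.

f = (1/2)^(τ/t½) = (1/2)^(36/22) ≈ 0.3217.
C₀ = D/Vd = 1547/108 ≈ 14.324 mcg/mL.
Before the 3rd dose, 2 doses have been given. Superposition: Cmin = C₀·(f + f²).
≈ 14.324 × (0.3217 + 0.1035) ≈ 14.324 × 0.4252 ≈ 6.091 mcg/mL.

6.1 mcg/mL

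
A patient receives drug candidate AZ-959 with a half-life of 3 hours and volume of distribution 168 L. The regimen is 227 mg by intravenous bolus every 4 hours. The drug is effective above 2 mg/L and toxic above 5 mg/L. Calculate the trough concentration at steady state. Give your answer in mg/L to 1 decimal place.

0.9 mg/L

k = ln2/t½ = ln2/3 ≈ 0.231049 h⁻¹; fraction remaining f = e^(−kτ) = e^(−0.231049×4) ≈ 0.3969.
Accumulation ratio R = 1/(1 − f) ≈ 1/0.6031 ≈ 1.6581.
Single-dose peak C₀ = D/Vd = 227/168 ≈ 1.351 mg/L.
Cmax,ss = C₀/(1 − f) ≈ 1.351/0.6031 ≈ 2.240 mg/L.
One interval later, Cmin,ss = Cmax,ss·e^(−kτ) ≈ 2.240 × 0.3969 ≈ 0.889 mg/L.
Trough 0.9 mg/L vs MEC 2 mg/L: subtherapeutic.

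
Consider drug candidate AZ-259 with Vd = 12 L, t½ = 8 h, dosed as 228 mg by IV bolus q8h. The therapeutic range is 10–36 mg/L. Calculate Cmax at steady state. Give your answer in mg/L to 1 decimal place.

The dosing interval is 1 half-life, so f = 2^(−1) = 0.5.
At steady state, R = 1/(1 − 0.5) = 2/1.
Single-dose peak C₀ = D/Vd = 228/12 = 19 mg/L.
Steady-state peak Cmax,ss = C₀·R = 19 × 2/1 ≈ 38.000 mg/L.
Peak 38.0 mg/L vs MTC 36 mg/L: exceeds toxic threshold.

38.0 mg/L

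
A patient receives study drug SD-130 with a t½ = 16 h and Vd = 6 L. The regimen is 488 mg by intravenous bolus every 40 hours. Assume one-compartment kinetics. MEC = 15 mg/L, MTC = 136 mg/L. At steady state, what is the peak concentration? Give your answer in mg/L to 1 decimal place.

τ/t½ = 40/16 ≈ 2.5, so fraction remaining f = (1/2)^(40/16) ≈ 0.1768.
At steady state, accumulation factor R = 1/(1 − e^(−kτ)) ≈ 1.2148.
Each bolus raises the concentration by D/Vd = 488/6 ≈ 81.333 mg/L.
Steady-state peak Cmax,ss = C₀·R ≈ 81.333 × 1.2148 ≈ 98.803 mg/L.
Peak 98.8 mg/L vs MTC 136 mg/L: below toxic threshold.

98.8 mg/L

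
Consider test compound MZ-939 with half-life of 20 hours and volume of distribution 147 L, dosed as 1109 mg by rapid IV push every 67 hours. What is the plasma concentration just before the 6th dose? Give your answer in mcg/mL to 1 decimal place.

0.8 mcg/mL

f = (1/2)^(τ/t½) = (1/2)^(67/20) ≈ 0.0981.
C₀ = D/Vd = 1109/147 ≈ 7.544 mcg/mL.
Before the 6th dose, 5 doses have been given. Superposition: Cmin = C₀·(f + f² + … + f^5).
≈ 7.544 × (0.0981 + 0.0096 + 0.0009 + 0.0001 + 0.0000) ≈ 7.544 × 0.1087 ≈ 0.820 mcg/mL.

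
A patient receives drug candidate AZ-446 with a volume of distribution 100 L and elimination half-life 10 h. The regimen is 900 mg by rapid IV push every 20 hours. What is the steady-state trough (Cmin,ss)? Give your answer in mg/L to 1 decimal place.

3.0 mg/L

The dosing interval is 2 half-lives, so f = 2^(−2) = 0.25.
Accumulation ratio R = 1/(1 − f) = 1/0.75 = 4/3.
Single-dose peak C₀ = D/Vd = 900/100 = 9 mg/L.
Steady-state peak Cmax,ss = C₀·R = 9 × 4/3 ≈ 12.000 mg/L.
Steady-state trough Cmin,ss = Cmax,ss·f ≈ 12.000 × 0.25 ≈ 3.000 mg/L.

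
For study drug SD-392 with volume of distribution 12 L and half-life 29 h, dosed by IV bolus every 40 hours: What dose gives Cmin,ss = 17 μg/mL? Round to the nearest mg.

327 mg

τ/t½ = 40/29 ≈ 1.3793, so f = (1/2)^(40/29) ≈ 0.384403.
Cmin,ss = (D/Vd)·f/(1−f), so D = Cmin,ss·Vd·(1−f)/f.
D = 17 × 12 × (1−f)/f ≈ 17 × 12 × 1.60144 ≈ 326.69 mg.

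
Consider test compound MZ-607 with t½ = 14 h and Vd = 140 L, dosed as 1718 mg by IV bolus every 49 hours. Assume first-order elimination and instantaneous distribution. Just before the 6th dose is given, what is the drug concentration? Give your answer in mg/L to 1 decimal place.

f = (1/2)^(τ/t½) = (1/2)^(49/14) ≈ 0.0884.
C₀ = D/Vd = 1718/140 ≈ 12.271 mg/L.
Before the 6th dose, 5 doses have been given. Superposition: Cmin = C₀·(f + f² + … + f^5).
≈ 12.271 × (0.0884 + 0.0078 + 0.0007 + 0.0001 + 0.0000) ≈ 12.271 × 0.0970 ≈ 1.190 mg/L.

1.2 mg/L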